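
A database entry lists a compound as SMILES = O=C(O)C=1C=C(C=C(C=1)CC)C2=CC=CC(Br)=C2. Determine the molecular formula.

Walk through each heavy atom and fill implicit hydrogens from standard valence (C 4, N 3, O 2, S 2, halogen 1):
  atom 1: O, bond orders sum to 2 (valence 2) → 0 H
  atom 2: C, bond orders sum to 4 (valence 4) → 0 H
  atom 3: O, bond orders sum to 1 (valence 2) → 1 H
  atom 4: C, bond orders sum to 4 (valence 4) → 0 H
  atom 5: C, bond orders sum to 3 (valence 4) → 1 H
  atom 6: C, bond orders sum to 4 (valence 4) → 0 H
  atom 7: C, bond orders sum to 3 (valence 4) → 1 H
  atom 8: C, bond orders sum to 4 (valence 4) → 0 H
  atom 9: C, bond orders sum to 3 (valence 4) → 1 H
  atom 10: C, bond orders sum to 2 (valence 4) → 2 H
  atom 11: C, bond orders sum to 1 (valence 4) → 3 H
  atom 12: C, bond orders sum to 4 (valence 4) → 0 H
  atom 13: C, bond orders sum to 3 (valence 4) → 1 H
  atom 14: C, bond orders sum to 3 (valence 4) → 1 H
  atom 15: C, bond orders sum to 3 (valence 4) → 1 H
  atom 16: C, bond orders sum to 4 (valence 4) → 0 H
  atom 17: Br (halogen, monovalent) → 0 H
  atom 18: C, bond orders sum to 3 (valence 4) → 1 H
Totals → C:15, H:13, Br:1, O:2.

C15H13BrO2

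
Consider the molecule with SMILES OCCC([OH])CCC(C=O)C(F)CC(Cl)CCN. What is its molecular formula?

Walk through each heavy atom and fill implicit hydrogens from standard valence (C 4, N 3, O 2, S 2, halogen 1):
  atom 1: O, bond orders sum to 1 (valence 2) → 1 H
  atom 2: C, bond orders sum to 2 (valence 4) → 2 H
  atom 3: C, bond orders sum to 2 (valence 4) → 2 H
  atom 4: C, bond orders sum to 3 (valence 4) → 1 H
  atom 5: O with explicit H count 1
  atom 6: C, bond orders sum to 2 (valence 4) → 2 H
  atom 7: C, bond orders sum to 2 (valence 4) → 2 H
  atom 8: C, bond orders sum to 3 (valence 4) → 1 H
  atom 9: C, bond orders sum to 3 (valence 4) → 1 H
  atom 10: O, bond orders sum to 2 (valence 2) → 0 H
  atom 11: C, bond orders sum to 3 (valence 4) → 1 H
  atom 12: F (halogen, monovalent) → 0 H
  atom 13: C, bond orders sum to 2 (valence 4) → 2 H
  atom 14: C, bond orders sum to 3 (valence 4) → 1 H
  atom 15: Cl (halogen, monovalent) → 0 H
  atom 16: C, bond orders sum to 2 (valence 4) → 2 H
  atom 17: C, bond orders sum to 2 (valence 4) → 2 H
  atom 18: N, bond orders sum to 1 (valence 3) → 2 H
Totals → C:12, H:23, Cl:1, F:1, N:1, O:3.

C12H23ClFNO3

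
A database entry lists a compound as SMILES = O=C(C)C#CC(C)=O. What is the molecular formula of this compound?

C6H6O2

Walk through each heavy atom and fill implicit hydrogens from standard valence (C 4, N 3, O 2, S 2, halogen 1):
  atom 1: O, bond orders sum to 2 (valence 2) → 0 H
  atom 2: C, bond orders sum to 4 (valence 4) → 0 H
  atom 3: C, bond orders sum to 1 (valence 4) → 3 H
  atom 4: C, bond orders sum to 4 (valence 4) → 0 H
  atom 5: C, bond orders sum to 4 (valence 4) → 0 H
  atom 6: C, bond orders sum to 4 (valence 4) → 0 H
  atom 7: C, bond orders sum to 1 (valence 4) → 3 H
  atom 8: O, bond orders sum to 2 (valence 2) → 0 H
Totals → C:6, H:6, O:2.
In Hill order: C6H6O2.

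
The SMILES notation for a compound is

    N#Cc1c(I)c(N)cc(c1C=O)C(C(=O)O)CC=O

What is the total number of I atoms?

1

Scan the SMILES for I atoms (remember two-letter symbols like Cl and Br are single atoms).
Iodine count: 1.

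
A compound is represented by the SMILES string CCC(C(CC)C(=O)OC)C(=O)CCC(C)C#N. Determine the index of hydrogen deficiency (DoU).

4

Degree of unsaturation = (number of rings) + (number of π bonds).
Ring closures in the SMILES: 0.
π bonds: 2 double bonds (each 1 DoU), 1 triple bond (each 2 DoU) → 4 DoU from unsaturation.
Total DoU = 0 + 4 = 4.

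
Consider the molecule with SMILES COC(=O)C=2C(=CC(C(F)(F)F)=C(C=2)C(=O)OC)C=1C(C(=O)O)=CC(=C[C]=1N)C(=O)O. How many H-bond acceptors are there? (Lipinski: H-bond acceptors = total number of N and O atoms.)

N atoms: 1; O atoms: 8.
Lipinski HBA = 1 + 8 = 9.

9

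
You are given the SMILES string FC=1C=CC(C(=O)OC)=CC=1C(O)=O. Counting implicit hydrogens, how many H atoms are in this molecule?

Walk through each heavy atom and fill implicit hydrogens from standard valence (C 4, N 3, O 2, S 2, halogen 1):
  atom 1: F (halogen, monovalent) → 0 H
  atom 2: C, bond orders sum to 4 (valence 4) → 0 H
  atom 3: C, bond orders sum to 3 (valence 4) → 1 H
  atom 4: C, bond orders sum to 3 (valence 4) → 1 H
  atom 5: C, bond orders sum to 4 (valence 4) → 0 H
  atom 6: C, bond orders sum to 4 (valence 4) → 0 H
  atom 7: O, bond orders sum to 2 (valence 2) → 0 H
  atom 8: O, bond orders sum to 2 (valence 2) → 0 H
  atom 9: C, bond orders sum to 1 (valence 4) → 3 H
  atom 10: C, bond orders sum to 3 (valence 4) → 1 H
  atom 11: C, bond orders sum to 4 (valence 4) → 0 H
  atom 12: C, bond orders sum to 4 (valence 4) → 0 H
  atom 13: O, bond orders sum to 1 (valence 2) → 1 H
  atom 14: O, bond orders sum to 2 (valence 2) → 0 H
Total hydrogens: 7.

7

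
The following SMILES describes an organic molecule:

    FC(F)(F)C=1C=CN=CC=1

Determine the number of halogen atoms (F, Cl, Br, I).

3

Halogen atoms appear at heavy-atom positions 1, 3, 4 (3×F).
Halogen count: 3.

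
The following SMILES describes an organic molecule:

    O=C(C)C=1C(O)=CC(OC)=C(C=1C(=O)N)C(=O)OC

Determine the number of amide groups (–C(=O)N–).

The amide motif appears at heavy-atom position 13 in the SMILES.
Other groups present: 1 ester, 1 ether, 1 hydroxyl, 1 ketone.
Amide count: 1.

1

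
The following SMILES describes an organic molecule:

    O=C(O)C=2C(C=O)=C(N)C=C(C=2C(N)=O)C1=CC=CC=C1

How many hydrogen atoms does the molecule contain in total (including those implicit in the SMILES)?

Walk through each heavy atom and fill implicit hydrogens from standard valence (C 4, N 3, O 2, S 2, halogen 1):
  atom 1: O, bond orders sum to 2 (valence 2) → 0 H
  atom 2: C, bond orders sum to 4 (valence 4) → 0 H
  atom 3: O, bond orders sum to 1 (valence 2) → 1 H
  atom 4: C, bond orders sum to 4 (valence 4) → 0 H
  atom 5: C, bond orders sum to 4 (valence 4) → 0 H
  atom 6: C, bond orders sum to 3 (valence 4) → 1 H
  atom 7: O, bond orders sum to 2 (valence 2) → 0 H
  atom 8: C, bond orders sum to 4 (valence 4) → 0 H
  atom 9: N, bond orders sum to 1 (valence 3) → 2 H
  atom 10: C, bond orders sum to 3 (valence 4) → 1 H
  atom 11: C, bond orders sum to 4 (valence 4) → 0 H
  atom 12: C, bond orders sum to 4 (valence 4) → 0 H
  atom 13: C, bond orders sum to 4 (valence 4) → 0 H
  atom 14: N, bond orders sum to 1 (valence 3) → 2 H
  atom 15: O, bond orders sum to 2 (valence 2) → 0 H
  atom 16: C, bond orders sum to 4 (valence 4) → 0 H
  atom 17: C, bond orders sum to 3 (valence 4) → 1 H
  atom 18: C, bond orders sum to 3 (valence 4) → 1 H
  atom 19: C, bond orders sum to 3 (valence 4) → 1 H
  atom 20: C, bond orders sum to 3 (valence 4) → 1 H
  atom 21: C, bond orders sum to 3 (valence 4) → 1 H
Total hydrogens: 12.

12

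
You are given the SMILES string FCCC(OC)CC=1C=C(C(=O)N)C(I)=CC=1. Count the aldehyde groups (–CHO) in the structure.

Scan the SMILES for the aldehyde motif — none present.
Groups that are present: 1 amide, 1 ether.

0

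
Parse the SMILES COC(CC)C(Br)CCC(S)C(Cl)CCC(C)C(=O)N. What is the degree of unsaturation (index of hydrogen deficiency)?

Degree of unsaturation = (number of rings) + (number of π bonds).
Ring closures in the SMILES: 0.
π bonds: 1 double bond (each 1 DoU) → 1 DoU from unsaturation.
Total DoU = 0 + 1 = 1.

1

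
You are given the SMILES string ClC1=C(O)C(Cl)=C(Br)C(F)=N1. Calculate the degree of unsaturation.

Molecular formula: C5HBrCl2FNO.
DoU = (2C + 2 + N − H − X) / 2, where X is the halogen count and O/S are ignored.
    = (2·5 + 2 + 1 − 1 − 4) / 2 = 8 / 2 = 4.

4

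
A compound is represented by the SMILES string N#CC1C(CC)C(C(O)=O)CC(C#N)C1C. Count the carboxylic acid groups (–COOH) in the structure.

1

The carboxylic acid motif appears at heavy-atom position 8 in the SMILES.
Other groups present: 2 nitrile.
Carboxylic acid count: 1.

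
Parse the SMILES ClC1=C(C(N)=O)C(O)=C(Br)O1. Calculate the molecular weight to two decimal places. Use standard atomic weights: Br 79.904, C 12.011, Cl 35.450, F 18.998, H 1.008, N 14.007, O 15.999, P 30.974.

240.44 g/mol

First, the molecular formula is C5H3BrClNO3 (counting implicit H from valence).
  Br: 1 × 79.904 = 79.904
  C: 5 × 12.011 = 60.055
  Cl: 1 × 35.450 = 35.450
  H: 3 × 1.008 = 3.024
  N: 1 × 14.007 = 14.007
  O: 3 × 15.999 = 47.997
Sum: 1×79.904 + 5×12.011 + 1×35.450 + 3×1.008 + 1×14.007 + 3×15.999 = 240.437 → 240.44 g/mol.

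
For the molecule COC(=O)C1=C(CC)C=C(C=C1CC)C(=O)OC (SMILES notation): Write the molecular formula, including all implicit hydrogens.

Walk through each heavy atom and fill implicit hydrogens from standard valence (C 4, N 3, O 2, S 2, halogen 1):
  atom 1: C, bond orders sum to 1 (valence 4) → 3 H
  atom 2: O, bond orders sum to 2 (valence 2) → 0 H
  atom 3: C, bond orders sum to 4 (valence 4) → 0 H
  atom 4: O, bond orders sum to 2 (valence 2) → 0 H
  atom 5: C, bond orders sum to 4 (valence 4) → 0 H
  atom 6: C, bond orders sum to 4 (valence 4) → 0 H
  atom 7: C, bond orders sum to 2 (valence 4) → 2 H
  atom 8: C, bond orders sum to 1 (valence 4) → 3 H
  atom 9: C, bond orders sum to 3 (valence 4) → 1 H
  atom 10: C, bond orders sum to 4 (valence 4) → 0 H
  atom 11: C, bond orders sum to 3 (valence 4) → 1 H
  atom 12: C, bond orders sum to 4 (valence 4) → 0 H
  atom 13: C, bond orders sum to 2 (valence 4) → 2 H
  atom 14: C, bond orders sum to 1 (valence 4) → 3 H
  atom 15: C, bond orders sum to 4 (valence 4) → 0 H
  atom 16: O, bond orders sum to 2 (valence 2) → 0 H
  atom 17: O, bond orders sum to 2 (valence 2) → 0 H
  atom 18: C, bond orders sum to 1 (valence 4) → 3 H
Totals → C:14, H:18, O:4.

C14H18O4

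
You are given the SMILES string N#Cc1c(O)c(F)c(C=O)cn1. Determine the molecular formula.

Walk through each heavy atom and fill implicit hydrogens from standard valence (C 4, N 3, O 2, S 2, halogen 1); for lowercase aromatic atoms, an aromatic c carries 1 H when it has two neighbours and 0 H with three, and aromatic n carries 0 H:
  atom 1: N, bond orders sum to 3 (valence 3) → 0 H
  atom 2: C, bond orders sum to 4 (valence 4) → 0 H
  atom 3: aromatic c, 3 neighbours → 0 H
  atom 4: aromatic c, 3 neighbours → 0 H
  atom 5: O, bond orders sum to 1 (valence 2) → 1 H
  atom 6: aromatic c, 3 neighbours → 0 H
  atom 7: F (halogen, monovalent) → 0 H
  atom 8: aromatic c, 3 neighbours → 0 H
  atom 9: C, bond orders sum to 3 (valence 4) → 1 H
  atom 10: O, bond orders sum to 2 (valence 2) → 0 H
  atom 11: aromatic c, 2 neighbours → 1 H
  atom 12: aromatic n, 2 neighbours → 0 H
Totals → C:7, H:3, F:1, N:2, O:2.

C7H3FN2O2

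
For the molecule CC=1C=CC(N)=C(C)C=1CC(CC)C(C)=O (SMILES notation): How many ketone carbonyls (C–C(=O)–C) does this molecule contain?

The ketone motif appears at heavy-atom position 14 in the SMILES.
Other groups present: 1 primary amine.
Ketone count: 1.

1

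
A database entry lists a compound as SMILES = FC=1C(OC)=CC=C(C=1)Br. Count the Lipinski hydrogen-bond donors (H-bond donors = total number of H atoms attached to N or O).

0

Donors: find every N or O and count the H atoms it carries.
  atom 4 (O): bond orders sum to 2 → 0 H
Lipinski HBD = 0.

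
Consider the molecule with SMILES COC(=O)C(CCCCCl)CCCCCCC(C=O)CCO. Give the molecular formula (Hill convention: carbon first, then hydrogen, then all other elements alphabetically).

C17H31ClO4

Walk through each heavy atom and fill implicit hydrogens from standard valence (C 4, N 3, O 2, S 2, halogen 1):
  atom 1: C, bond orders sum to 1 (valence 4) → 3 H
  atom 2: O, bond orders sum to 2 (valence 2) → 0 H
  atom 3: C, bond orders sum to 4 (valence 4) → 0 H
  atom 4: O, bond orders sum to 2 (valence 2) → 0 H
  atom 5: C, bond orders sum to 3 (valence 4) → 1 H
  atom 6: C, bond orders sum to 2 (valence 4) → 2 H
  atom 7: C, bond orders sum to 2 (valence 4) → 2 H
  atom 8: C, bond orders sum to 2 (valence 4) → 2 H
  atom 9: C, bond orders sum to 2 (valence 4) → 2 H
  atom 10: Cl (halogen, monovalent) → 0 H
  atom 11: C, bond orders sum to 2 (valence 4) → 2 H
  atom 12: C, bond orders sum to 2 (valence 4) → 2 H
  atom 13: C, bond orders sum to 2 (valence 4) → 2 H
  atom 14: C, bond orders sum to 2 (valence 4) → 2 H
  atom 15: C, bond orders sum to 2 (valence 4) → 2 H
  atom 16: C, bond orders sum to 2 (valence 4) → 2 H
  atom 17: C, bond orders sum to 3 (valence 4) → 1 H
  atom 18: C, bond orders sum to 3 (valence 4) → 1 H
  atom 19: O, bond orders sum to 2 (valence 2) → 0 H
  atom 20: C, bond orders sum to 2 (valence 4) → 2 H
  atom 21: C, bond orders sum to 2 (valence 4) → 2 H
  atom 22: O, bond orders sum to 1 (valence 2) → 1 H
Totals → C:17, H:31, Cl:1, O:4.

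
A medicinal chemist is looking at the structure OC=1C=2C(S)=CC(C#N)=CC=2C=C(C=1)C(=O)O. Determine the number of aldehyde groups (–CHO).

0

Scan the SMILES for the aldehyde motif — none present.
Groups that are present: 1 carboxylic acid, 1 hydroxyl, 1 nitrile, 1 thiol.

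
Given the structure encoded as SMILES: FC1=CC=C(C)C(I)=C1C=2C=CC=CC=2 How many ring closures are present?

2

In SMILES, each pair of matching ring-closure digits denotes one ring-closing bond; the number of such bonds equals the number of independent rings.
Ring-closure bonds here: 2.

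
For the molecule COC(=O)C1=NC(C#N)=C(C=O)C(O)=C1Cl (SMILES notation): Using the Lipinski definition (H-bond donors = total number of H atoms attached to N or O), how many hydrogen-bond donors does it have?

1

Donors: find every N or O and count the H atoms it carries.
  atom 2 (O): bond orders sum to 2 → 0 H
  atom 4 (O): bond orders sum to 2 → 0 H
  atom 6 (N): bond orders sum to 3 → 0 H
  atom 9 (N): bond orders sum to 3 → 0 H
  atom 12 (O): bond orders sum to 2 → 0 H
  atom 14 (O): bond orders sum to 1 → 1 H
Lipinski HBD = 1.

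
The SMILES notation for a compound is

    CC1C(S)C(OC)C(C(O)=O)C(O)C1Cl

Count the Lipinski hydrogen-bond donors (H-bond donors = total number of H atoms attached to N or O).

Donors: find every N or O and count the H atoms it carries.
  atom 6 (O): bond orders sum to 2 → 0 H
  atom 10 (O): bond orders sum to 1 → 1 H
  atom 11 (O): bond orders sum to 2 → 0 H
  atom 13 (O): bond orders sum to 1 → 1 H
Lipinski HBD = 2.

2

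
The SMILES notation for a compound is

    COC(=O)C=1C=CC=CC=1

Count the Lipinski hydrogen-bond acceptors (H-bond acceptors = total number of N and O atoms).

N atoms: 0; O atoms: 2.
Lipinski HBA = 0 + 2 = 2.

2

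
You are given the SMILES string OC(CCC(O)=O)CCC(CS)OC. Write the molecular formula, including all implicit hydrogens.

Walk through each heavy atom and fill implicit hydrogens from standard valence (C 4, N 3, O 2, S 2, halogen 1):
  atom 1: O, bond orders sum to 1 (valence 2) → 1 H
  atom 2: C, bond orders sum to 3 (valence 4) → 1 H
  atom 3: C, bond orders sum to 2 (valence 4) → 2 H
  atom 4: C, bond orders sum to 2 (valence 4) → 2 H
  atom 5: C, bond orders sum to 4 (valence 4) → 0 H
  atom 6: O, bond orders sum to 1 (valence 2) → 1 H
  atom 7: O, bond orders sum to 2 (valence 2) → 0 H
  atom 8: C, bond orders sum to 2 (valence 4) → 2 H
  atom 9: C, bond orders sum to 2 (valence 4) → 2 H
  atom 10: C, bond orders sum to 3 (valence 4) → 1 H
  atom 11: C, bond orders sum to 2 (valence 4) → 2 H
  atom 12: S, bond orders sum to 1 (valence 2) → 1 H
  atom 13: O, bond orders sum to 2 (valence 2) → 0 H
  atom 14: C, bond orders sum to 1 (valence 4) → 3 H
Totals → C:9, H:18, O:4, S:1.
In Hill order: C9H18O4S.

C9H18O4S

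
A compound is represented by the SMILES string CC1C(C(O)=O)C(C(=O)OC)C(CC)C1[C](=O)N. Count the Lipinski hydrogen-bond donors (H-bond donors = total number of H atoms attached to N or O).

Donors: find every N or O and count the H atoms it carries.
  atom 5 (O): bond orders sum to 1 → 1 H
  atom 6 (O): bond orders sum to 2 → 0 H
  atom 9 (O): bond orders sum to 2 → 0 H
  atom 10 (O): bond orders sum to 2 → 0 H
  atom 17 (O): bond orders sum to 2 → 0 H
  atom 18 (N): bond orders sum to 1 → 2 H
Lipinski HBD = 3.

3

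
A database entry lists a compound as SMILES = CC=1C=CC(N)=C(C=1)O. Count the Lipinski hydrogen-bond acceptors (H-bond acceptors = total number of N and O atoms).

2

N atoms: 1; O atoms: 1.
Lipinski HBA = 1 + 1 = 2.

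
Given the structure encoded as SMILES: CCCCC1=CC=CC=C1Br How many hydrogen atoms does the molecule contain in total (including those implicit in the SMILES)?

13

Walk through each heavy atom and fill implicit hydrogens from standard valence (C 4, N 3, O 2, S 2, halogen 1):
  atom 1: C, bond orders sum to 1 (valence 4) → 3 H
  atom 2: C, bond orders sum to 2 (valence 4) → 2 H
  atom 3: C, bond orders sum to 2 (valence 4) → 2 H
  atom 4: C, bond orders sum to 2 (valence 4) → 2 H
  atom 5: C, bond orders sum to 4 (valence 4) → 0 H
  atom 6: C, bond orders sum to 3 (valence 4) → 1 H
  atom 7: C, bond orders sum to 3 (valence 4) → 1 H
  atom 8: C, bond orders sum to 3 (valence 4) → 1 H
  atom 9: C, bond orders sum to 3 (valence 4) → 1 H
  atom 10: C, bond orders sum to 4 (valence 4) → 0 H
  atom 11: Br (halogen, monovalent) → 0 H
Total hydrogens: 13.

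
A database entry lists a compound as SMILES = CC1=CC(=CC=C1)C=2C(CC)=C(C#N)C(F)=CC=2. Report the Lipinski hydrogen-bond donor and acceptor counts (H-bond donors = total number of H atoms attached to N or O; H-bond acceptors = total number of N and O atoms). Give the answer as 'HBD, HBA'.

0, 1

Donors: find every N or O and count the H atoms it carries.
  atom 14 (N): bond orders sum to 3 → 0 H
Lipinski HBD = 0.
Acceptors: N atoms = 1, O atoms = 0 → HBA = 1.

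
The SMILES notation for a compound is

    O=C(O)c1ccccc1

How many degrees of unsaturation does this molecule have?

Molecular formula: C7H6O2.
DoU = (2C + 2 + N − H − X) / 2, where X is the halogen count and O/S are ignored.
    = (2·7 + 2 + 0 − 6 − 0) / 2 = 10 / 2 = 5.

5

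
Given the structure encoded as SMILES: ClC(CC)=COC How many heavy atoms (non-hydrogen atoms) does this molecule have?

7

Every atom symbol written in the SMILES (organic subset) is one heavy atom; implicit H are not written.
Heavy atoms by element → C:5, Cl:1, O:1.
Total: 7.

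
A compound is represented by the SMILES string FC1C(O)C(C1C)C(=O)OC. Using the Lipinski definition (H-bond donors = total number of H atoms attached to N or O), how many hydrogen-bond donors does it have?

Donors: find every N or O and count the H atoms it carries.
  atom 4 (O): bond orders sum to 1 → 1 H
  atom 9 (O): bond orders sum to 2 → 0 H
  atom 10 (O): bond orders sum to 2 → 0 H
Lipinski HBD = 1.

1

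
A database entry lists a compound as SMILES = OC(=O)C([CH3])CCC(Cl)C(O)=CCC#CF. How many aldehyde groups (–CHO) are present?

Scan the SMILES for the aldehyde motif — none present.
Groups that are present: 1 alkene, 1 alkyne, 1 carboxylic acid, 1 hydroxyl.

0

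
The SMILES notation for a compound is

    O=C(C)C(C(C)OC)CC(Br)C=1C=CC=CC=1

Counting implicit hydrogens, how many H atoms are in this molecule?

19

Walk through each heavy atom and fill implicit hydrogens from standard valence (C 4, N 3, O 2, S 2, halogen 1):
  atom 1: O, bond orders sum to 2 (valence 2) → 0 H
  atom 2: C, bond orders sum to 4 (valence 4) → 0 H
  atom 3: C, bond orders sum to 1 (valence 4) → 3 H
  atom 4: C, bond orders sum to 3 (valence 4) → 1 H
  atom 5: C, bond orders sum to 3 (valence 4) → 1 H
  atom 6: C, bond orders sum to 1 (valence 4) → 3 H
  atom 7: O, bond orders sum to 2 (valence 2) → 0 H
  atom 8: C, bond orders sum to 1 (valence 4) → 3 H
  atom 9: C, bond orders sum to 2 (valence 4) → 2 H
  atom 10: C, bond orders sum to 3 (valence 4) → 1 H
  atom 11: Br (halogen, monovalent) → 0 H
  atom 12: C, bond orders sum to 4 (valence 4) → 0 H
  atom 13: C, bond orders sum to 3 (valence 4) → 1 H
  atom 14: C, bond orders sum to 3 (valence 4) → 1 H
  atom 15: C, bond orders sum to 3 (valence 4) → 1 H
  atom 16: C, bond orders sum to 3 (valence 4) → 1 H
  atom 17: C, bond orders sum to 3 (valence 4) → 1 H
Total hydrogens: 19.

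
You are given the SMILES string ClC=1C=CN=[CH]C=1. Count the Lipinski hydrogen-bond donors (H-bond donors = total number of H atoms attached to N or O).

Donors: find every N or O and count the H atoms it carries.
  atom 5 (N): bond orders sum to 3 → 0 H
Lipinski HBD = 0.

0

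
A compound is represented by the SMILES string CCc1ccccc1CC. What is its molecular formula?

C10H14

Walk through each heavy atom and fill implicit hydrogens from standard valence (C 4, N 3, O 2, S 2, halogen 1); for lowercase aromatic atoms, an aromatic c carries 1 H when it has two neighbours and 0 H with three, and aromatic n carries 0 H:
  atom 1: C, bond orders sum to 1 (valence 4) → 3 H
  atom 2: C, bond orders sum to 2 (valence 4) → 2 H
  atom 3: aromatic c, 3 neighbours → 0 H
  atom 4: aromatic c, 2 neighbours → 1 H
  atom 5: aromatic c, 2 neighbours → 1 H
  atom 6: aromatic c, 2 neighbours → 1 H
  atom 7: aromatic c, 2 neighbours → 1 H
  atom 8: aromatic c, 3 neighbours → 0 H
  atom 9: C, bond orders sum to 2 (valence 4) → 2 H
  atom 10: C, bond orders sum to 1 (valence 4) → 3 H
Totals → C:10, H:14.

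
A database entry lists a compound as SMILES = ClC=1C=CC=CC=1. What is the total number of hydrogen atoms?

5

Walk through each heavy atom and fill implicit hydrogens from standard valence (C 4, N 3, O 2, S 2, halogen 1):
  atom 1: Cl (halogen, monovalent) → 0 H
  atom 2: C, bond orders sum to 4 (valence 4) → 0 H
  atom 3: C, bond orders sum to 3 (valence 4) → 1 H
  atom 4: C, bond orders sum to 3 (valence 4) → 1 H
  atom 5: C, bond orders sum to 3 (valence 4) → 1 H
  atom 6: C, bond orders sum to 3 (valence 4) → 1 H
  atom 7: C, bond orders sum to 3 (valence 4) → 1 H
Total hydrogens: 5.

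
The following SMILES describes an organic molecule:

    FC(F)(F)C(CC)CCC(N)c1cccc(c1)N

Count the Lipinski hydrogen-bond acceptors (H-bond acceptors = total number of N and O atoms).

N atoms: 2; O atoms: 0.
Lipinski HBA = 2 + 0 = 2.

2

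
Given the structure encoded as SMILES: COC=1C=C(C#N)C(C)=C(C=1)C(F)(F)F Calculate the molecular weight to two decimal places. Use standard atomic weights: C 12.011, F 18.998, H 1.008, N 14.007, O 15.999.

First, the molecular formula is C10H8F3NO (counting implicit H from valence).
  C: 10 × 12.011 = 120.110
  F: 3 × 18.998 = 56.994
  H: 8 × 1.008 = 8.064
  N: 1 × 14.007 = 14.007
  O: 1 × 15.999 = 15.999
Sum: 10×12.011 + 3×18.998 + 8×1.008 + 1×14.007 + 1×15.999 = 215.174 → 215.17 g/mol.

215.17 g/mol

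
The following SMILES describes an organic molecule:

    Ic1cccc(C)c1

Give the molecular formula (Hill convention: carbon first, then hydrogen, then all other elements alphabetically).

Walk through each heavy atom and fill implicit hydrogens from standard valence (C 4, N 3, O 2, S 2, halogen 1); for lowercase aromatic atoms, an aromatic c carries 1 H when it has two neighbours and 0 H with three, and aromatic n carries 0 H:
  atom 1: I (halogen, monovalent) → 0 H
  atom 2: aromatic c, 3 neighbours → 0 H
  atom 3: aromatic c, 2 neighbours → 1 H
  atom 4: aromatic c, 2 neighbours → 1 H
  atom 5: aromatic c, 2 neighbours → 1 H
  atom 6: aromatic c, 3 neighbours → 0 H
  atom 7: C, bond orders sum to 1 (valence 4) → 3 H
  atom 8: aromatic c, 2 neighbours → 1 H
Totals → C:7, H:7, I:1.
In Hill order: C7H7I.

C7H7I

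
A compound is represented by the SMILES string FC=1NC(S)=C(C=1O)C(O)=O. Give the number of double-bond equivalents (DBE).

4

Molecular formula: C5H4FNO3S.
DoU = (2C + 2 + N − H − X) / 2, where X is the halogen count and O/S are ignored.
    = (2·5 + 2 + 1 − 4 − 1) / 2 = 8 / 2 = 4.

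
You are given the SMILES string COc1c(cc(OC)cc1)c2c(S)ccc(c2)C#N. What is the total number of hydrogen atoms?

Walk through each heavy atom and fill implicit hydrogens from standard valence (C 4, N 3, O 2, S 2, halogen 1); for lowercase aromatic atoms, an aromatic c carries 1 H when it has two neighbours and 0 H with three, and aromatic n carries 0 H:
  atom 1: C, bond orders sum to 1 (valence 4) → 3 H
  atom 2: O, bond orders sum to 2 (valence 2) → 0 H
  atom 3: aromatic c, 3 neighbours → 0 H
  atom 4: aromatic c, 3 neighbours → 0 H
  atom 5: aromatic c, 2 neighbours → 1 H
  atom 6: aromatic c, 3 neighbours → 0 H
  atom 7: O, bond orders sum to 2 (valence 2) → 0 H
  atom 8: C, bond orders sum to 1 (valence 4) → 3 H
  atom 9: aromatic c, 2 neighbours → 1 H
  atom 10: aromatic c, 2 neighbours → 1 H
  atom 11: aromatic c, 3 neighbours → 0 H
  atom 12: aromatic c, 3 neighbours → 0 H
  atom 13: S, bond orders sum to 1 (valence 2) → 1 H
  atom 14: aromatic c, 2 neighbours → 1 H
  atom 15: aromatic c, 2 neighbours → 1 H
  atom 16: aromatic c, 3 neighbours → 0 H
  atom 17: aromatic c, 2 neighbours → 1 H
  atom 18: C, bond orders sum to 4 (valence 4) → 0 H
  atom 19: N, bond orders sum to 3 (valence 3) → 0 H
Total hydrogens: 13.

13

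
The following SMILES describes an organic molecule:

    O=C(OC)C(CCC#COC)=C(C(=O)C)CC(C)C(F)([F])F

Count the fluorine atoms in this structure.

3

Scan the SMILES for F atoms (remember two-letter symbols like Cl and Br are single atoms).
Fluorine count: 3.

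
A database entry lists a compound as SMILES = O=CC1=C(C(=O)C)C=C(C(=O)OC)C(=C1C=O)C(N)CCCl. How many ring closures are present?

In SMILES, each pair of matching ring-closure digits denotes one ring-closing bond; the number of such bonds equals the number of independent rings.
Ring-closure bonds here: 1.

1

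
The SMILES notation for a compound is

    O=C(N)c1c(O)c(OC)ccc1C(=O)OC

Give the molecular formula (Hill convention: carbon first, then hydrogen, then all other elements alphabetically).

C10H11NO5

Walk through each heavy atom and fill implicit hydrogens from standard valence (C 4, N 3, O 2, S 2, halogen 1); for lowercase aromatic atoms, an aromatic c carries 1 H when it has two neighbours and 0 H with three, and aromatic n carries 0 H:
  atom 1: O, bond orders sum to 2 (valence 2) → 0 H
  atom 2: C, bond orders sum to 4 (valence 4) → 0 H
  atom 3: N, bond orders sum to 1 (valence 3) → 2 H
  atom 4: aromatic c, 3 neighbours → 0 H
  atom 5: aromatic c, 3 neighbours → 0 H
  atom 6: O, bond orders sum to 1 (valence 2) → 1 H
  atom 7: aromatic c, 3 neighbours → 0 H
  atom 8: O, bond orders sum to 2 (valence 2) → 0 H
  atom 9: C, bond orders sum to 1 (valence 4) → 3 H
  atom 10: aromatic c, 2 neighbours → 1 H
  atom 11: aromatic c, 2 neighbours → 1 H
  atom 12: aromatic c, 3 neighbours → 0 H
  atom 13: C, bond orders sum to 4 (valence 4) → 0 H
  atom 14: O, bond orders sum to 2 (valence 2) → 0 H
  atom 15: O, bond orders sum to 2 (valence 2) → 0 H
  atom 16: C, bond orders sum to 1 (valence 4) → 3 H
Totals → C:10, H:11, N:1, O:5.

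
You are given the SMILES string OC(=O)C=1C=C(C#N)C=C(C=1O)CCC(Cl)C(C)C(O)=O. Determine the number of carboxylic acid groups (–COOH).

2

The carboxylic acid motif appears at heavy-atom positions 2, 19 in the SMILES.
Other groups present: 1 hydroxyl, 1 nitrile.
Carboxylic acid count: 2.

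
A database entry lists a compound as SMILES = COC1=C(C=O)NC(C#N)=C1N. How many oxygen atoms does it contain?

2

Scan the SMILES for O atoms (remember two-letter symbols like Cl and Br are single atoms).
Oxygen count: 2.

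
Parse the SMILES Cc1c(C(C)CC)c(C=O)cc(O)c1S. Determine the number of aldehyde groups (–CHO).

The aldehyde motif appears at heavy-atom position 9 in the SMILES.
Other groups present: 1 hydroxyl, 1 thiol.
Aldehyde count: 1.

1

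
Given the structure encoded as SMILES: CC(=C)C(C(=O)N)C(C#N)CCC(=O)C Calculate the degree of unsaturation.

5

Degree of unsaturation = (number of rings) + (number of π bonds).
Ring closures in the SMILES: 0.
π bonds: 3 double bonds (each 1 DoU), 1 triple bond (each 2 DoU) → 5 DoU from unsaturation.
Total DoU = 0 + 5 = 5.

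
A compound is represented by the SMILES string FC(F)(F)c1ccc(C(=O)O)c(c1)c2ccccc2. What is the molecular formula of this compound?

Walk through each heavy atom and fill implicit hydrogens from standard valence (C 4, N 3, O 2, S 2, halogen 1); for lowercase aromatic atoms, an aromatic c carries 1 H when it has two neighbours and 0 H with three, and aromatic n carries 0 H:
  atom 1: F (halogen, monovalent) → 0 H
  atom 2: C, bond orders sum to 4 (valence 4) → 0 H
  atom 3: F (halogen, monovalent) → 0 H
  atom 4: F (halogen, monovalent) → 0 H
  atom 5: aromatic c, 3 neighbours → 0 H
  atom 6: aromatic c, 2 neighbours → 1 H
  atom 7: aromatic c, 2 neighbours → 1 H
  atom 8: aromatic c, 3 neighbours → 0 H
  atom 9: C, bond orders sum to 4 (valence 4) → 0 H
  atom 10: O, bond orders sum to 2 (valence 2) → 0 H
  atom 11: O, bond orders sum to 1 (valence 2) → 1 H
  atom 12: aromatic c, 3 neighbours → 0 H
  atom 13: aromatic c, 2 neighbours → 1 H
  atom 14: aromatic c, 3 neighbours → 0 H
  atom 15: aromatic c, 2 neighbours → 1 H
  atom 16: aromatic c, 2 neighbours → 1 H
  atom 17: aromatic c, 2 neighbours → 1 H
  atom 18: aromatic c, 2 neighbours → 1 H
  atom 19: aromatic c, 2 neighbours → 1 H
Totals → C:14, H:9, F:3, O:2.

C14H9F3O2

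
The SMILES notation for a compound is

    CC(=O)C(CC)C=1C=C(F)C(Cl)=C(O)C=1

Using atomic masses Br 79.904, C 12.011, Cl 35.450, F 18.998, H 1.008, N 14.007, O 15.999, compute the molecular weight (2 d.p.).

First, the molecular formula is C11H12ClFO2 (counting implicit H from valence).
  C: 11 × 12.011 = 132.121
  Cl: 1 × 35.450 = 35.450
  F: 1 × 18.998 = 18.998
  H: 12 × 1.008 = 12.096
  O: 2 × 15.999 = 31.998
Sum: 11×12.011 + 1×35.450 + 1×18.998 + 12×1.008 + 2×15.999 = 230.663 → 230.66 g/mol.

230.66 g/mol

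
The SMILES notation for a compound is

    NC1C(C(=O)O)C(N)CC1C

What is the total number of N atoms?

Scan the SMILES for N atoms (remember two-letter symbols like Cl and Br are single atoms).
Nitrogen count: 2.

2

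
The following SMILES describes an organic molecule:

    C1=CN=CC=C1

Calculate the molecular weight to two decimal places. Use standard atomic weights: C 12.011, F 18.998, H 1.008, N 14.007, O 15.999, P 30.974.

79.10 g/mol

First, the molecular formula is C5H5N (counting implicit H from valence).
  C: 5 × 12.011 = 60.055
  H: 5 × 1.008 = 5.040
  N: 1 × 14.007 = 14.007
Sum: 5×12.011 + 5×1.008 + 1×14.007 = 79.102 → 79.10 g/mol.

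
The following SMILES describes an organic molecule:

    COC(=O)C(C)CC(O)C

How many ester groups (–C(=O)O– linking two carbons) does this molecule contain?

The ester motif appears at heavy-atom position 3 in the SMILES.
Other groups present: 1 hydroxyl.
Ester count: 1.

1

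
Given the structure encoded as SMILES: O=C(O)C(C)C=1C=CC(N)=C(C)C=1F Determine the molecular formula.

Walk through each heavy atom and fill implicit hydrogens from standard valence (C 4, N 3, O 2, S 2, halogen 1):
  atom 1: O, bond orders sum to 2 (valence 2) → 0 H
  atom 2: C, bond orders sum to 4 (valence 4) → 0 H
  atom 3: O, bond orders sum to 1 (valence 2) → 1 H
  atom 4: C, bond orders sum to 3 (valence 4) → 1 H
  atom 5: C, bond orders sum to 1 (valence 4) → 3 H
  atom 6: C, bond orders sum to 4 (valence 4) → 0 H
  atom 7: C, bond orders sum to 3 (valence 4) → 1 H
  atom 8: C, bond orders sum to 3 (valence 4) → 1 H
  atom 9: C, bond orders sum to 4 (valence 4) → 0 H
  atom 10: N, bond orders sum to 1 (valence 3) → 2 H
  atom 11: C, bond orders sum to 4 (valence 4) → 0 H
  atom 12: C, bond orders sum to 1 (valence 4) → 3 H
  atom 13: C, bond orders sum to 4 (valence 4) → 0 H
  atom 14: F (halogen, monovalent) → 0 H
Totals → C:10, H:12, F:1, N:1, O:2.
In Hill order: C10H12FNO2.

C10H12FNO2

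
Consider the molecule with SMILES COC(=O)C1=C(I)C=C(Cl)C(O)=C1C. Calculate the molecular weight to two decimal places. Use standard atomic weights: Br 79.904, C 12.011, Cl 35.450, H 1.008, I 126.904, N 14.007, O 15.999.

326.51 g/mol

First, the molecular formula is C9H8ClIO3 (counting implicit H from valence).
  C: 9 × 12.011 = 108.099
  Cl: 1 × 35.450 = 35.450
  H: 8 × 1.008 = 8.064
  I: 1 × 126.904 = 126.904
  O: 3 × 15.999 = 47.997
Sum: 9×12.011 + 1×35.450 + 8×1.008 + 1×126.904 + 3×15.999 = 326.514 → 326.51 g/mol.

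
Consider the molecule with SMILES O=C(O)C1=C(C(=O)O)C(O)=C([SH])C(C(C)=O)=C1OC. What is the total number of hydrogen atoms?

10

Walk through each heavy atom and fill implicit hydrogens from standard valence (C 4, N 3, O 2, S 2, halogen 1):
  atom 1: O, bond orders sum to 2 (valence 2) → 0 H
  atom 2: C, bond orders sum to 4 (valence 4) → 0 H
  atom 3: O, bond orders sum to 1 (valence 2) → 1 H
  atom 4: C, bond orders sum to 4 (valence 4) → 0 H
  atom 5: C, bond orders sum to 4 (valence 4) → 0 H
  atom 6: C, bond orders sum to 4 (valence 4) → 0 H
  atom 7: O, bond orders sum to 2 (valence 2) → 0 H
  atom 8: O, bond orders sum to 1 (valence 2) → 1 H
  atom 9: C, bond orders sum to 4 (valence 4) → 0 H
  atom 10: O, bond orders sum to 1 (valence 2) → 1 H
  atom 11: C, bond orders sum to 4 (valence 4) → 0 H
  atom 12: S with explicit H count 1
  atom 13: C, bond orders sum to 4 (valence 4) → 0 H
  atom 14: C, bond orders sum to 4 (valence 4) → 0 H
  atom 15: C, bond orders sum to 1 (valence 4) → 3 H
  atom 16: O, bond orders sum to 2 (valence 2) → 0 H
  atom 17: C, bond orders sum to 4 (valence 4) → 0 H
  atom 18: O, bond orders sum to 2 (valence 2) → 0 H
  atom 19: C, bond orders sum to 1 (valence 4) → 3 H
Total hydrogens: 10.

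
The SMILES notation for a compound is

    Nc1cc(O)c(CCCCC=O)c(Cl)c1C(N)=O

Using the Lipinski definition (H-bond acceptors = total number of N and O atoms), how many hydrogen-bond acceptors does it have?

5

N atoms: 2; O atoms: 3.
Lipinski HBA = 2 + 3 = 5.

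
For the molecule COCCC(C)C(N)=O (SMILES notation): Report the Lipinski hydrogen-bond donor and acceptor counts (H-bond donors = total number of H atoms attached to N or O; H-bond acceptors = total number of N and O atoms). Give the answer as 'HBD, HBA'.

2, 3

Donors: find every N or O and count the H atoms it carries.
  atom 2 (O): bond orders sum to 2 → 0 H
  atom 8 (N): bond orders sum to 1 → 2 H
  atom 9 (O): bond orders sum to 2 → 0 H
Lipinski HBD = 2.
Acceptors: N atoms = 1, O atoms = 2 → HBA = 3.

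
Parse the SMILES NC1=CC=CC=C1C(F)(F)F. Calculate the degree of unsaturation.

Degree of unsaturation = (number of rings) + (number of π bonds).
Ring closures in the SMILES: 1.
π bonds: 3 double bonds (each 1 DoU) → 3 DoU from unsaturation.
Total DoU = 1 + 3 = 4.

4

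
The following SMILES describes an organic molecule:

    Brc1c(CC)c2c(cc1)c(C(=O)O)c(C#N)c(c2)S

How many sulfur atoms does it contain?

Scan the SMILES for S atoms (remember two-letter symbols like Cl and Br are single atoms).
Sulfur count: 1.

1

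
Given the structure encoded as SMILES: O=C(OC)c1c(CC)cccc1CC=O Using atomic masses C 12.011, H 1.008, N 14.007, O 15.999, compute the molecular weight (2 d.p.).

First, the molecular formula is C12H14O3 (counting implicit H from valence).
  C: 12 × 12.011 = 144.132
  H: 14 × 1.008 = 14.112
  O: 3 × 15.999 = 47.997
Sum: 12×12.011 + 14×1.008 + 3×15.999 = 206.241 → 206.24 g/mol.

206.24 g/mol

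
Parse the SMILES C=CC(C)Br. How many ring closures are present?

0

In SMILES, each pair of matching ring-closure digits denotes one ring-closing bond; the number of such bonds equals the number of independent rings.
Ring-closure bonds here: 0.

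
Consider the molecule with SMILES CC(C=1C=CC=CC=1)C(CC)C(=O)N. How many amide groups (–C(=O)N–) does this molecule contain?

1

The amide motif appears at heavy-atom position 12 in the SMILES.
Amide count: 1.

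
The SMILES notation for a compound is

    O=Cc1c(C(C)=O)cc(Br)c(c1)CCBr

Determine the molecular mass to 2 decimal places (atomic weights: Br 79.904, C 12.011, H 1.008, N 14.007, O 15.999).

First, the molecular formula is C11H10Br2O2 (counting implicit H from valence).
  Br: 2 × 79.904 = 159.808
  C: 11 × 12.011 = 132.121
  H: 10 × 1.008 = 10.080
  O: 2 × 15.999 = 31.998
Sum: 2×79.904 + 11×12.011 + 10×1.008 + 2×15.999 = 334.007 → 334.01 g/mol.

334.01 g/mol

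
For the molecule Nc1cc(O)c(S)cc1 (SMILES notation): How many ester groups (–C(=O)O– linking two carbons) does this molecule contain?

Scan the SMILES for the ester motif — none present.
Groups that are present: 1 hydroxyl, 1 primary amine, 1 thiol.

0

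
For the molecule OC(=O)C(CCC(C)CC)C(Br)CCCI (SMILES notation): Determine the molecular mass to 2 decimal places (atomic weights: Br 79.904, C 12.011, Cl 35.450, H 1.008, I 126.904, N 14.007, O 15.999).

First, the molecular formula is C12H22BrIO2 (counting implicit H from valence).
  Br: 1 × 79.904 = 79.904
  C: 12 × 12.011 = 144.132
  H: 22 × 1.008 = 22.176
  I: 1 × 126.904 = 126.904
  O: 2 × 15.999 = 31.998
Sum: 1×79.904 + 12×12.011 + 22×1.008 + 1×126.904 + 2×15.999 = 405.114 → 405.11 g/mol.

405.11 g/mol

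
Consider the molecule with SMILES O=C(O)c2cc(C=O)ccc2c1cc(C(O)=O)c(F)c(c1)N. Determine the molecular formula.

C15H10FNO5

Walk through each heavy atom and fill implicit hydrogens from standard valence (C 4, N 3, O 2, S 2, halogen 1); for lowercase aromatic atoms, an aromatic c carries 1 H when it has two neighbours and 0 H with three, and aromatic n carries 0 H:
  atom 1: O, bond orders sum to 2 (valence 2) → 0 H
  atom 2: C, bond orders sum to 4 (valence 4) → 0 H
  atom 3: O, bond orders sum to 1 (valence 2) → 1 H
  atom 4: aromatic c, 3 neighbours → 0 H
  atom 5: aromatic c, 2 neighbours → 1 H
  atom 6: aromatic c, 3 neighbours → 0 H
  atom 7: C, bond orders sum to 3 (valence 4) → 1 H
  atom 8: O, bond orders sum to 2 (valence 2) → 0 H
  atom 9: aromatic c, 2 neighbours → 1 H
  atom 10: aromatic c, 2 neighbours → 1 H
  atom 11: aromatic c, 3 neighbours → 0 H
  atom 12: aromatic c, 3 neighbours → 0 H
  atom 13: aromatic c, 2 neighbours → 1 H
  atom 14: aromatic c, 3 neighbours → 0 H
  atom 15: C, bond orders sum to 4 (valence 4) → 0 H
  atom 16: O, bond orders sum to 1 (valence 2) → 1 H
  atom 17: O, bond orders sum to 2 (valence 2) → 0 H
  atom 18: aromatic c, 3 neighbours → 0 H
  atom 19: F (halogen, monovalent) → 0 H
  atom 20: aromatic c, 3 neighbours → 0 H
  atom 21: aromatic c, 2 neighbours → 1 H
  atom 22: N, bond orders sum to 1 (valence 3) → 2 H
Totals → C:15, H:10, F:1, N:1, O:5.
In Hill order: C15H10FNO5.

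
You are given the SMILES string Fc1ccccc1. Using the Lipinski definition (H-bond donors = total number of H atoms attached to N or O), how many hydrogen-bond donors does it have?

Donors: find every N or O and count the H atoms it carries.
  (no N or O atoms present)
Lipinski HBD = 0.

0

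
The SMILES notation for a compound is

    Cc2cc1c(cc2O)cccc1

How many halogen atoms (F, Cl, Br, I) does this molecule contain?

Scan the SMILES for the halogen motif — none present.
Groups that are present: 1 hydroxyl.

0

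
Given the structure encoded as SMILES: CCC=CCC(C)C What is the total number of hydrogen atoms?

Walk through each heavy atom and fill implicit hydrogens from standard valence (C 4, N 3, O 2, S 2, halogen 1):
  atom 1: C, bond orders sum to 1 (valence 4) → 3 H
  atom 2: C, bond orders sum to 2 (valence 4) → 2 H
  atom 3: C, bond orders sum to 3 (valence 4) → 1 H
  atom 4: C, bond orders sum to 3 (valence 4) → 1 H
  atom 5: C, bond orders sum to 2 (valence 4) → 2 H
  atom 6: C, bond orders sum to 3 (valence 4) → 1 H
  atom 7: C, bond orders sum to 1 (valence 4) → 3 H
  atom 8: C, bond orders sum to 1 (valence 4) → 3 H
Total hydrogens: 16.

16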